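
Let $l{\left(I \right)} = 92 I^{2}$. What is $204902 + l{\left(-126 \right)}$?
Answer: $1665494$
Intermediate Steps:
$204902 + l{\left(-126 \right)} = 204902 + 92 \left(-126\right)^{2} = 204902 + 92 \cdot 15876 = 204902 + 1460592 = 1665494$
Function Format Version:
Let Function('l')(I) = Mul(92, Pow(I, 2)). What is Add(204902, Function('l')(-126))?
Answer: 1665494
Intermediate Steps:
Add(204902, Function('l')(-126)) = Add(204902, Mul(92, Pow(-126, 2))) = Add(204902, Mul(92, 15876)) = Add(204902, 1460592) = 1665494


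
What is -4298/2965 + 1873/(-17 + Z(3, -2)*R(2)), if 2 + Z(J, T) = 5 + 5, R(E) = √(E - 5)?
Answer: -96475903/1426165 - 14984*I*√3/481 ≈ -67.647 - 53.956*I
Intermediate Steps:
R(E) = √(-5 + E)
Z(J, T) = 8 (Z(J, T) = -2 + (5 + 5) = -2 + 10 = 8)
-4298/2965 + 1873/(-17 + Z(3, -2)*R(2)) = -4298/2965 + 1873/(-17 + 8*√(-5 + 2)) = -4298*1/2965 + 1873/(-17 + 8*√(-3)) = -4298/2965 + 1873/(-17 + 8*(I*√3)) = -4298/2965 + 1873/(-17 + 8*I*√3)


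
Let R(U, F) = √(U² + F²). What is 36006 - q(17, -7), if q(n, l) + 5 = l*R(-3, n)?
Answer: 36011 + 7*√298 ≈ 36132.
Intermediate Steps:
R(U, F) = √(F² + U²)
q(n, l) = -5 + l*√(9 + n²) (q(n, l) = -5 + l*√(n² + (-3)²) = -5 + l*√(n² + 9) = -5 + l*√(9 + n²))
36006 - q(17, -7) = 36006 - (-5 - 7*√(9 + 17²)) = 36006 - (-5 - 7*√(9 + 289)) = 36006 - (-5 - 7*√298) = 36006 + (5 + 7*√298) = 36011 + 7*√298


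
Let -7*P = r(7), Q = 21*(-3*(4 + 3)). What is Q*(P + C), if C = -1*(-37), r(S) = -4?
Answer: -16569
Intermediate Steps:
Q = -441 (Q = 21*(-3*7) = 21*(-21) = -441)
C = 37
P = 4/7 (P = -⅐*(-4) = 4/7 ≈ 0.57143)
Q*(P + C) = -441*(4/7 + 37) = -441*263/7 = -16569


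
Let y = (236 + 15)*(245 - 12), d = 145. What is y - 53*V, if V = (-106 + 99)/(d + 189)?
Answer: 19533693/334 ≈ 58484.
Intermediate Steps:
V = -7/334 (V = (-106 + 99)/(145 + 189) = -7/334 ≈ -0.020958)
y = 58483 (y = 251*233 = 58483)
y - 53*V = 58483 - 53*(-7/334) = 58483 + 371/334 = 19533693/334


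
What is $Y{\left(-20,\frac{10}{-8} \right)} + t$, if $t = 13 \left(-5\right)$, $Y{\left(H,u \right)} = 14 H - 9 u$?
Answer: $- \frac{1335}{4} \approx -333.75$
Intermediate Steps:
$Y{\left(H,u \right)} = - 9 u + 14 H$
$t = -65$
$Y{\left(-20,\frac{10}{-8} \right)} + t = \left(- 9 \frac{10}{-8} + 14 \left(-20\right)\right) - 65 = \left(- 9 \cdot 10 \left(- \frac{1}{8}\right) - 280\right) - 65 = \left(\left(-9\right) \left(- \frac{5}{4}\right) - 280\right) - 65 = \left(\frac{45}{4} - 280\right) - 65 = - \frac{1075}{4} - 65 = - \frac{1335}{4}$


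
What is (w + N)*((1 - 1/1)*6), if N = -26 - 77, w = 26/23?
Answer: 0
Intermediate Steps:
w = 26/23 (w = 26*(1/23) = 26/23 ≈ 1.1304)
N = -103
(w + N)*((1 - 1/1)*6) = (26/23 - 103)*((1 - 1/1)*6) = -2343*(1 - 1*1)*6/23 = -2343*(1 - 1)*6/23 = -0*6 = -2343/23*0 = 0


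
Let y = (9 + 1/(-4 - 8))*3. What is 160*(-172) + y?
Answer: -109973/4 ≈ -27493.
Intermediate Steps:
y = 107/4 (y = (9 + 1/(-12))*3 = (9 - 1/12)*3 = (107/12)*3 = 107/4 ≈ 26.750)
160*(-172) + y = 160*(-172) + 107/4 = -27520 + 107/4 = -109973/4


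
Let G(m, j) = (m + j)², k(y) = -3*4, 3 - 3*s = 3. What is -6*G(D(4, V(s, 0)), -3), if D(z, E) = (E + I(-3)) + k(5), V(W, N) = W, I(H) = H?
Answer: -1944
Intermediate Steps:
s = 0 (s = 1 - ⅓*3 = 1 - 1 = 0)
k(y) = -12
D(z, E) = -15 + E (D(z, E) = (E - 3) - 12 = (-3 + E) - 12 = -15 + E)
G(m, j) = (j + m)²
-6*G(D(4, V(s, 0)), -3) = -6*(-3 + (-15 + 0))² = -6*(-3 - 15)² = -6*(-18)² = -6*324 = -1944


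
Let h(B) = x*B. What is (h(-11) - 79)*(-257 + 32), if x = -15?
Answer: -19350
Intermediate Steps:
h(B) = -15*B
(h(-11) - 79)*(-257 + 32) = (-15*(-11) - 79)*(-257 + 32) = (165 - 79)*(-225) = 86*(-225) = -19350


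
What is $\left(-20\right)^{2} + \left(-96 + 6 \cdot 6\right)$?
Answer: $340$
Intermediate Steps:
$\left(-20\right)^{2} + \left(-96 + 6 \cdot 6\right) = 400 + \left(-96 + 36\right) = 400 - 60 = 340$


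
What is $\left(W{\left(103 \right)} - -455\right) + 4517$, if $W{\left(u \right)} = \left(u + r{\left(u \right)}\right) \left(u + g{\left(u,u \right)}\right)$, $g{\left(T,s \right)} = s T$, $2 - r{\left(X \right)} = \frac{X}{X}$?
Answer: $1119020$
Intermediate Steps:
$r{\left(X \right)} = 1$ ($r{\left(X \right)} = 2 - \frac{X}{X} = 2 - 1 = 1$)
$g{\left(T,s \right)} = T s$
$W{\left(u \right)} = \left(1 + u\right) \left(u + u^{2}\right)$ ($W{\left(u \right)} = \left(u + 1\right) \left(u + u u\right) = \left(1 + u\right) \left(u + u^{2}\right)$)
$\left(W{\left(103 \right)} - -455\right) + 4517 = \left(103 \left(1 + 103^{2} + 2 \cdot 103\right) - -455\right) + 4517 = \left(103 \left(1 + 10609 + 206\right) + \left(456 - 1\right)\right) + 4517 = \left(103 \cdot 10816 + 455\right) + 4517 = \left(1114048 + 455\right) + 4517 = 1114503 + 4517 = 1119020$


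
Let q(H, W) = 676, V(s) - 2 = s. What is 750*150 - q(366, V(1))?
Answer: 111824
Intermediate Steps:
V(s) = 2 + s
750*150 - q(366, V(1)) = 750*150 - 1*676 = 112500 - 676 = 111824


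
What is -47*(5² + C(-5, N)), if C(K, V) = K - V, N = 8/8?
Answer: -893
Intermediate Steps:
N = 1 (N = 8*(⅛) = 1)
-47*(5² + C(-5, N)) = -47*(5² + (-5 - 1*1)) = -47*(25 + (-5 - 1)) = -47*(25 - 6) = -47*19 = -893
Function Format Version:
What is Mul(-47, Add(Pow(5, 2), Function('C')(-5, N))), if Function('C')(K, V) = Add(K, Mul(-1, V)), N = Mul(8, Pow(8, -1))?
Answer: -893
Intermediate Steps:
N = 1 (N = Mul(8, Rational(1, 8)) = 1)
Mul(-47, Add(Pow(5, 2), Function('C')(-5, N))) = Mul(-47, Add(Pow(5, 2), Add(-5, Mul(-1, 1)))) = Mul(-47, Add(25, Add(-5, -1))) = Mul(-47, Add(25, -6)) = Mul(-47, 19) = -893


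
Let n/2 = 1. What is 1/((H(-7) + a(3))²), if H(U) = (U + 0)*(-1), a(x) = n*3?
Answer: 1/169 ≈ 0.0059172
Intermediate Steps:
n = 2 (n = 2*1 = 2)
a(x) = 6 (a(x) = 2*3 = 6)
H(U) = -U (H(U) = U*(-1) = -U)
1/((H(-7) + a(3))²) = 1/((-1*(-7) + 6)²) = 1/((7 + 6)²) = 1/(13²) = 1/169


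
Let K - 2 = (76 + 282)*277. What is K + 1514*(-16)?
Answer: 74944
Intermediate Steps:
K = 99168 (K = 2 + (76 + 282)*277 = 2 + 358*277 = 2 + 99166 = 99168)
K + 1514*(-16) = 99168 + 1514*(-16) = 99168 - 24224 = 74944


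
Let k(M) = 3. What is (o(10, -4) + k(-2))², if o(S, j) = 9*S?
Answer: 8649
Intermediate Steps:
(o(10, -4) + k(-2))² = (9*10 + 3)² = (90 + 3)² = 93² = 8649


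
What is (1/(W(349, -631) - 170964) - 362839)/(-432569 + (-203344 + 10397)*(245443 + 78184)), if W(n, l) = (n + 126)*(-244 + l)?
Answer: 35472894362/6104757970444347 ≈ 5.8107e-6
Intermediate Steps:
W(n, l) = (-244 + l)*(126 + n) (W(n, l) = (126 + n)*(-244 + l) = (-244 + l)*(126 + n))
(1/(W(349, -631) - 170964) - 362839)/(-432569 + (-203344 + 10397)*(245443 + 78184)) = (1/((-30744 - 244*349 + 126*(-631) - 631*349) - 170964) - 362839)/(-432569 + (-203344 + 10397)*(245443 + 78184)) = (1/((-30744 - 85156 - 79506 - 220219) - 170964) - 362839)/(-432569 - 192947*323627) = (1/(-415625 - 170964) - 362839)/(-432569 - 62442858769) = (1/(-586589) - 362839)/(-62443291338) = (-1/586589 - 362839)*(-1/62443291338) = -212837366172/586589*(-1/62443291338) = 35472894362/6104757970444347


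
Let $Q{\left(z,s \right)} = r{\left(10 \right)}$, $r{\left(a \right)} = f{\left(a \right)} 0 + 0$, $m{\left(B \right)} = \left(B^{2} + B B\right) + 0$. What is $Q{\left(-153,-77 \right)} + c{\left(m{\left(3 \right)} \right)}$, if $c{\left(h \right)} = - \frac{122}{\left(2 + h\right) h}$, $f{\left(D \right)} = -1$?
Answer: $- \frac{61}{180} \approx -0.33889$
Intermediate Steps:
$m{\left(B \right)} = 2 B^{2}$ ($m{\left(B \right)} = \left(B^{2} + B^{2}\right) + 0 = 2 B^{2} + 0 = 2 B^{2}$)
$c{\left(h \right)} = - \frac{122}{h \left(2 + h\right)}$
$r{\left(a \right)} = 0$ ($r{\left(a \right)} = \left(-1\right) 0 + 0 = 0 + 0 = 0$)
$Q{\left(z,s \right)} = 0$
$Q{\left(-153,-77 \right)} + c{\left(m{\left(3 \right)} \right)} = 0 - \frac{122}{2 \cdot 3^{2} \left(2 + 2 \cdot 3^{2}\right)} = 0 - \frac{122}{2 \cdot 9 \left(2 + 2 \cdot 9\right)} = 0 - \frac{122}{18 \left(2 + 18\right)} = 0 - \frac{61}{9 \cdot 20} = 0 - \frac{61}{9} \cdot \frac{1}{20} = 0 - \frac{61}{180} = - \frac{61}{180}$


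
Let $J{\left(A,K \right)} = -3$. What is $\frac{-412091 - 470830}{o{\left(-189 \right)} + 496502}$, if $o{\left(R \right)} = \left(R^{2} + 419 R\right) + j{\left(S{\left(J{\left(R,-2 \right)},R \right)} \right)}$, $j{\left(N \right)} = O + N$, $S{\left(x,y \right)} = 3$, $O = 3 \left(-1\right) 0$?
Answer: $- \frac{882921}{453035} \approx -1.9489$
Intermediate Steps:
$O = 0$ ($O = \left(-3\right) 0 = 0$)
$j{\left(N \right)} = N$ ($j{\left(N \right)} = 0 + N = N$)
$o{\left(R \right)} = 3 + R^{2} + 419 R$ ($o{\left(R \right)} = \left(R^{2} + 419 R\right) + 3 = 3 + R^{2} + 419 R$)
$\frac{-412091 - 470830}{o{\left(-189 \right)} + 496502} = \frac{-412091 - 470830}{\left(3 + \left(-189\right)^{2} + 419 \left(-189\right)\right) + 496502} = - \frac{882921}{\left(3 + 35721 - 79191\right) + 496502} = - \frac{882921}{-43467 + 496502} = - \frac{882921}{453035}$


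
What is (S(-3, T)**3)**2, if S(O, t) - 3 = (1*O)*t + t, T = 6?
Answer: 531441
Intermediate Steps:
S(O, t) = 3 + t + O*t (S(O, t) = 3 + ((1*O)*t + t) = 3 + (O*t + t) = 3 + (t + O*t) = 3 + t + O*t)
(S(-3, T)**3)**2 = ((3 + 6 - 3*6)**3)**2 = ((3 + 6 - 18)**3)**2 = ((-9)**3)**2 = (-729)**2 = 531441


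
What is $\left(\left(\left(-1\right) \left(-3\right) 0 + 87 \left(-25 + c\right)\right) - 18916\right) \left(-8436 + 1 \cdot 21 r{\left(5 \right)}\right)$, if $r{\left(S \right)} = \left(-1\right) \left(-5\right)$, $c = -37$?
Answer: $202526610$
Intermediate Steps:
$r{\left(S \right)} = 5$
$\left(\left(\left(-1\right) \left(-3\right) 0 + 87 \left(-25 + c\right)\right) - 18916\right) \left(-8436 + 1 \cdot 21 r{\left(5 \right)}\right) = \left(\left(\left(-1\right) \left(-3\right) 0 + 87 \left(-25 - 37\right)\right) - 18916\right) \left(-8436 + 1 \cdot 21 \cdot 5\right) = \left(\left(3 \cdot 0 + 87 \left(-62\right)\right) - 18916\right) \left(-8436 + 21 \cdot 5\right) = \left(\left(0 - 5394\right) - 18916\right) \left(-8436 + 105\right) = \left(-5394 - 18916\right) \left(-8331\right) = \left(-24310\right) \left(-8331\right) = 202526610$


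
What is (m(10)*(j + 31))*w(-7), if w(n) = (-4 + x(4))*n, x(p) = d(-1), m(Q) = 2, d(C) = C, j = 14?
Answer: 3150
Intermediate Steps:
x(p) = -1
w(n) = -5*n (w(n) = (-4 - 1)*n = -5*n)
(m(10)*(j + 31))*w(-7) = (2*(14 + 31))*(-5*(-7)) = (2*45)*35 = 90*35 = 3150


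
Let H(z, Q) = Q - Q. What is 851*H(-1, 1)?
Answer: 0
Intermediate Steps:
H(z, Q) = 0
851*H(-1, 1) = 851*0 = 0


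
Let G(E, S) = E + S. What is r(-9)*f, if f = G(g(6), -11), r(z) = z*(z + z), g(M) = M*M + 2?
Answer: 4374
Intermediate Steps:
g(M) = 2 + M² (g(M) = M² + 2 = 2 + M²)
r(z) = 2*z² (r(z) = z*(2*z) = 2*z²)
f = 27 (f = (2 + 6²) - 11 = (2 + 36) - 11 = 38 - 11 = 27)
r(-9)*f = (2*(-9)²)*27 = (2*81)*27 = 162*27 = 4374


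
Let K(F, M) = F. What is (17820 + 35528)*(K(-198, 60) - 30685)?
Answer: -1647546284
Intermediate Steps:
(17820 + 35528)*(K(-198, 60) - 30685) = (17820 + 35528)*(-198 - 30685) = 53348*(-30883) = -1647546284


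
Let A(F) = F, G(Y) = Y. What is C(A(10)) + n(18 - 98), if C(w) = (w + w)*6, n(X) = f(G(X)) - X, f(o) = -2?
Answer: 198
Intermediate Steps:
n(X) = -2 - X
C(w) = 12*w (C(w) = (2*w)*6 = 12*w)
C(A(10)) + n(18 - 98) = 12*10 + (-2 - (18 - 98)) = 120 + (-2 - 1*(-80)) = 120 + (-2 + 80) = 120 + 78 = 198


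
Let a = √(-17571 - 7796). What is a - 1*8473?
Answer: -8473 + I*√25367 ≈ -8473.0 + 159.27*I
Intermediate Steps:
a = I*√25367 (a = √(-25367) = I*√25367 ≈ 159.27*I)
a - 1*8473 = I*√25367 - 1*8473 = I*√25367 - 8473 = -8473 + I*√25367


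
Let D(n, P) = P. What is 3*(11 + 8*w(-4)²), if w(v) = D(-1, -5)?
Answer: 633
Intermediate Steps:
w(v) = -5
3*(11 + 8*w(-4)²) = 3*(11 + 8*(-5)²) = 3*(11 + 8*25) = 3*(11 + 200) = 3*211 = 633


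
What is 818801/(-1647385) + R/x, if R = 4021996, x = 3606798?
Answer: 1836263035631/2970892461615 ≈ 0.61808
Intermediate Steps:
818801/(-1647385) + R/x = 818801/(-1647385) + 4021996/3606798 = 818801*(-1/1647385) + 4021996*(1/3606798) = -818801/1647385 + 2010998/1803399 = 1836263035631/2970892461615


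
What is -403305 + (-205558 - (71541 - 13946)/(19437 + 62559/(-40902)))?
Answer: -32267850879229/52996641 ≈ -6.0887e+5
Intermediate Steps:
-403305 + (-205558 - (71541 - 13946)/(19437 + 62559/(-40902))) = -403305 + (-205558 - 57595/(19437 + 62559*(-1/40902))) = -403305 + (-205558 - 57595/(19437 - 20853/13634)) = -403305 + (-205558 - 57595/264983205/13634) = -403305 + (-205558 - 57595*13634/264983205) = -403305 + (-205558 - 1*157050046/52996641) = -403305 + (-205558 - 157050046/52996641) = -403305 - 10894040580724/52996641 = -32267850879229/52996641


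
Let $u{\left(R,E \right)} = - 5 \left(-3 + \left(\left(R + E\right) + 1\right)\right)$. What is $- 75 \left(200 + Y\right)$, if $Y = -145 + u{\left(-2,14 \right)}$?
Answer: $-375$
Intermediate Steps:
$u{\left(R,E \right)} = 10 - 5 E - 5 R$ ($u{\left(R,E \right)} = - 5 \left(-3 + \left(\left(E + R\right) + 1\right)\right) = - 5 \left(-3 + \left(1 + E + R\right)\right) = - 5 \left(-2 + E + R\right) = 10 - 5 E - 5 R$)
$Y = -195$ ($Y = -145 - 50 = -195$)
$- 75 \left(200 + Y\right) = - 75 \left(200 - 195\right) = \left(-75\right) 5 = -375$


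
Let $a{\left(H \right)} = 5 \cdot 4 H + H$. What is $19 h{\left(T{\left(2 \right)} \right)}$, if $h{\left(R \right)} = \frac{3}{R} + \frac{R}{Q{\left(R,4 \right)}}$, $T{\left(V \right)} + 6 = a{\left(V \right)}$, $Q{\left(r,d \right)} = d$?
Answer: $\frac{2071}{12} \approx 172.58$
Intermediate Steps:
$a{\left(H \right)} = 21 H$ ($a{\left(H \right)} = 20 H + H = 21 H$)
$T{\left(V \right)} = -6 + 21 V$
$h{\left(R \right)} = \frac{3}{R} + \frac{R}{4}$
$19 h{\left(T{\left(2 \right)} \right)} = 19 \left(\frac{3}{-6 + 21 \cdot 2} + \frac{-6 + 21 \cdot 2}{4}\right) = 19 \left(\frac{3}{-6 + 42} + \frac{-6 + 42}{4}\right) = 19 \left(\frac{3}{36} + \frac{1}{4} \cdot 36\right) = 19 \left(3 \cdot \frac{1}{36} + 9\right) = 19 \left(\frac{1}{12} + 9\right) = 19 \cdot \frac{109}{12} = \frac{2071}{12}$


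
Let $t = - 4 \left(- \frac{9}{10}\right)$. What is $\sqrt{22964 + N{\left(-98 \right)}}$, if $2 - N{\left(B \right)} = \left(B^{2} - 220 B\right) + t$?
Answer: $\frac{4 i \sqrt{12815}}{5} \approx 90.563 i$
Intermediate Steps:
$t = \frac{18}{5}$ ($t = - 4 \left(\left(-9\right) \frac{1}{10}\right) = \left(-4\right) \left(- \frac{9}{10}\right) = \frac{18}{5} \approx 3.6$)
$N{\left(B \right)} = - \frac{8}{5} - B^{2} + 220 B$ ($N{\left(B \right)} = 2 - \left(\left(B^{2} - 220 B\right) + \frac{18}{5}\right) = 2 - \left(\frac{18}{5} + B^{2} - 220 B\right) = - \frac{8}{5} - B^{2} + 220 B$)
$\sqrt{22964 + N{\left(-98 \right)}} = \sqrt{22964 - \frac{155828}{5}} = \sqrt{- \frac{41008}{5}} = \frac{4 i \sqrt{12815}}{5}$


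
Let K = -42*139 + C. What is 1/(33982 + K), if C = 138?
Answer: 1/28282 ≈ 3.5358e-5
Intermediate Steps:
K = -5700 (K = -42*139 + 138 = -5838 + 138 = -5700)
1/(33982 + K) = 1/(33982 - 5700) = 1/28282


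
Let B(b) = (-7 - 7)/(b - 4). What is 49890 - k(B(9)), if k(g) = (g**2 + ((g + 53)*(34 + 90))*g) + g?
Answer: 336572/5 ≈ 67314.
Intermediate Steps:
B(b) = -14/(-4 + b)
k(g) = g + g**2 + g*(6572 + 124*g) (k(g) = (g**2 + ((53 + g)*124)*g) + g = (g**2 + (6572 + 124*g)*g) + g = (g**2 + g*(6572 + 124*g)) + g = g + g**2 + g*(6572 + 124*g))
49890 - k(B(9)) = 49890 - (-14/(-4 + 9))*(6573 + 125*(-14/(-4 + 9))) = 49890 - (-14/5)*(6573 + 125*(-14/5)) = 49890 - (-14*1/5)*(6573 + 125*(-14*1/5)) = 49890 - (-14)*(6573 + 125*(-14/5))/5 = 49890 - (-14)*(6573 - 350)/5 = 49890 - (-14)*6223/5 = 49890 - 1*(-87122/5) = 49890 + 87122/5 = 336572/5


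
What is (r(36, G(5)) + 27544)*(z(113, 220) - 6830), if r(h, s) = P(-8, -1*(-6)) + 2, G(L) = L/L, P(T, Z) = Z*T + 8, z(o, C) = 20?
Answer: -187315860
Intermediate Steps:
P(T, Z) = 8 + T*Z (P(T, Z) = T*Z + 8 = 8 + T*Z)
G(L) = 1
r(h, s) = -38 (r(h, s) = (8 - (-8)*(-6)) + 2 = (8 - 8*6) + 2 = (8 - 48) + 2 = -40 + 2 = -38)
(r(36, G(5)) + 27544)*(z(113, 220) - 6830) = (-38 + 27544)*(20 - 6830) = 27506*(-6810) = -187315860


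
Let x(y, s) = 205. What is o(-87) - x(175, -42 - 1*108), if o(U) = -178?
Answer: -383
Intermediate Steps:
o(-87) - x(175, -42 - 1*108) = -178 - 1*205 = -178 - 205 = -383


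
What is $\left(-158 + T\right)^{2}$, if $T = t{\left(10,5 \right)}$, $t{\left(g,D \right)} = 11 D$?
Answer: $10609$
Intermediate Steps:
$T = 55$ ($T = 11 \cdot 5 = 55$)
$\left(-158 + T\right)^{2} = \left(-158 + 55\right)^{2} = \left(-103\right)^{2} = 10609$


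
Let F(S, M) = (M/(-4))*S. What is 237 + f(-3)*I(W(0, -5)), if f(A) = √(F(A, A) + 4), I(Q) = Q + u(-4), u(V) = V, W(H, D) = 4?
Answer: 237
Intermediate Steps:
F(S, M) = -M*S/4 (F(S, M) = (M*(-¼))*S = (-M/4)*S = -M*S/4)
I(Q) = -4 + Q (I(Q) = Q - 4 = -4 + Q)
f(A) = √(4 - A²/4) (f(A) = √(-A*A/4 + 4) = √(-A²/4 + 4) = √(4 - A²/4))
237 + f(-3)*I(W(0, -5)) = 237 + (√(16 - 1*(-3)²)/2)*(-4 + 4) = 237 + (√(16 - 1*9)/2)*0 = 237 + (√(16 - 9)/2)*0 = 237 + (√7/2)*0 = 237 + 0 = 237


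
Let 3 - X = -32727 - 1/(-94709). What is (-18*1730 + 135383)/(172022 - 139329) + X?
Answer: 101352470077604/3096321337 ≈ 32733.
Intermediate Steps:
X = 3099825569/94709 (X = 3 - (-32727 - 1/(-94709)) = 3 - (-32727 - 1*(-1/94709)) = 3 - (-32727 + 1/94709) = 3 - 1*(-3099541442/94709) = 3 + 3099541442/94709 = 3099825569/94709 ≈ 32730.)
(-18*1730 + 135383)/(172022 - 139329) + X = (-18*1730 + 135383)/(172022 - 139329) + 3099825569/94709 = (-31140 + 135383)/32693 + 3099825569/94709 = 104243*(1/32693) + 3099825569/94709 = 104243/32693 + 3099825569/94709 = 101352470077604/3096321337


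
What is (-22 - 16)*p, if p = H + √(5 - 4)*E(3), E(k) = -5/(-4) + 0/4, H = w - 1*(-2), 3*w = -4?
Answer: -437/6 ≈ -72.833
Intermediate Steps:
w = -4/3 (w = (⅓)*(-4) = -4/3 ≈ -1.3333)
H = ⅔ (H = -4/3 - 1*(-2) = -4/3 + 2 = ⅔ ≈ 0.66667)
E(k) = 5/4 (E(k) = -5*(-¼) + 0*(¼) = 5/4 + 0 = 5/4)
p = 23/12 (p = ⅔ + √(5 - 4)*(5/4) = ⅔ + √1*(5/4) = ⅔ + 1*(5/4) = ⅔ + 5/4 = 23/12 ≈ 1.9167)
(-22 - 16)*p = (-22 - 16)*(23/12) = -38*23/12 = -437/6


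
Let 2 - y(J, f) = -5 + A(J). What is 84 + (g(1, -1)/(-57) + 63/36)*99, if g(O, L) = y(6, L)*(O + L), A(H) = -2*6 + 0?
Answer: 1029/4 ≈ 257.25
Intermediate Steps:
A(H) = -12 (A(H) = -12 + 0 = -12)
y(J, f) = 19 (y(J, f) = 2 - (-5 - 12) = 2 - 1*(-17) = 2 + 17 = 19)
g(O, L) = 19*L + 19*O (g(O, L) = 19*(O + L) = 19*(L + O) = 19*L + 19*O)
84 + (g(1, -1)/(-57) + 63/36)*99 = 84 + ((19*(-1) + 19*1)/(-57) + 63/36)*99 = 84 + ((-19 + 19)*(-1/57) + 63*(1/36))*99 = 84 + (0*(-1/57) + 7/4)*99 = 84 + (0 + 7/4)*99 = 84 + (7/4)*99 = 84 + 693/4 = 1029/4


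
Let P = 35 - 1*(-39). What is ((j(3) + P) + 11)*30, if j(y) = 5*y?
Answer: 3000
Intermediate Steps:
P = 74 (P = 35 + 39 = 74)
((j(3) + P) + 11)*30 = ((5*3 + 74) + 11)*30 = ((15 + 74) + 11)*30 = (89 + 11)*30 = 100*30 = 3000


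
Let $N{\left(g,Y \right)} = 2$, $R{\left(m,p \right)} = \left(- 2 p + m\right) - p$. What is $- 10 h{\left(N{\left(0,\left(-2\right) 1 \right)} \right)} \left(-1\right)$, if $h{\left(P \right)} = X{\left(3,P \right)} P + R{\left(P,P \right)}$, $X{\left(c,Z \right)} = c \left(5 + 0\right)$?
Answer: $260$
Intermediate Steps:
$R{\left(m,p \right)} = m - 3 p$ ($R{\left(m,p \right)} = \left(m - 2 p\right) - p = m - 3 p$)
$X{\left(c,Z \right)} = 5 c$ ($X{\left(c,Z \right)} = c 5 = 5 c$)
$h{\left(P \right)} = 13 P$ ($h{\left(P \right)} = 5 \cdot 3 P + \left(P - 3 P\right) = 15 P - 2 P = 13 P$)
$- 10 h{\left(N{\left(0,\left(-2\right) 1 \right)} \right)} \left(-1\right) = - 10 \cdot 13 \cdot 2 \left(-1\right) = \left(-10\right) 26 \left(-1\right) = \left(-260\right) \left(-1\right) = 260$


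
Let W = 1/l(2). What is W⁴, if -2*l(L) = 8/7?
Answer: 2401/256 ≈ 9.3789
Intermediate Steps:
l(L) = -4/7
W = -7/4 (W = 1/(-4/7) = -7/4 ≈ -1.7500)
W⁴ = (-7/4)⁴ = 2401/256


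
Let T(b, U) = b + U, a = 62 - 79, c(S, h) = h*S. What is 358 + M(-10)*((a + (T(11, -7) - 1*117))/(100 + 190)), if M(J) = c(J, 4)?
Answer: 10902/29 ≈ 375.93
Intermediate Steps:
c(S, h) = S*h
M(J) = 4*J (M(J) = J*4 = 4*J)
a = -17
T(b, U) = U + b
358 + M(-10)*((a + (T(11, -7) - 1*117))/(100 + 190)) = 358 + (4*(-10))*((-17 + ((-7 + 11) - 1*117))/(100 + 190)) = 358 - 40*(-17 + (4 - 117))/290 = 358 - 40*(-17 - 113)/290 = 358 - (-5200)/290 = 358 - 40*(-13/29) = 358 + 520/29 = 10902/29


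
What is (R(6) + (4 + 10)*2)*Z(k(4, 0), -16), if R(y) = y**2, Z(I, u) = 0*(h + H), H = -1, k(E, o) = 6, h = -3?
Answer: 0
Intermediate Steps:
Z(I, u) = 0 (Z(I, u) = 0*(-3 - 1) = 0*(-4) = 0)
(R(6) + (4 + 10)*2)*Z(k(4, 0), -16) = (6**2 + (4 + 10)*2)*0 = (36 + 14*2)*0 = (36 + 28)*0 = 64*0 = 0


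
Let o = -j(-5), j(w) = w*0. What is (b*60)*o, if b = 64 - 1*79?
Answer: 0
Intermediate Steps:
j(w) = 0
b = -15 (b = 64 - 79 = -15)
o = 0 (o = -1*0 = 0)
(b*60)*o = -15*60*0 = -900*0 = 0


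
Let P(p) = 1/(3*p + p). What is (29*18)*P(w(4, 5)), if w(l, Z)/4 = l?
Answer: 261/32 ≈ 8.1563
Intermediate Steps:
w(l, Z) = 4*l
P(p) = 1/(4*p)
(29*18)*P(w(4, 5)) = (29*18)*(1/(4*((4*4)))) = 522*((¼)/16) = 522*((¼)*(1/16)) = 522*(1/64) = 261/32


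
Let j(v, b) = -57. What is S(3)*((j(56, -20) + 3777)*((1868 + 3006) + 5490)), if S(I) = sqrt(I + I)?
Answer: 38554080*sqrt(6) ≈ 9.4438e+7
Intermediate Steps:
S(I) = sqrt(2)*sqrt(I) (S(I) = sqrt(2*I) = sqrt(2)*sqrt(I))
S(3)*((j(56, -20) + 3777)*((1868 + 3006) + 5490)) = (sqrt(2)*sqrt(3))*((-57 + 3777)*((1868 + 3006) + 5490)) = sqrt(6)*(3720*(4874 + 5490)) = sqrt(6)*(3720*10364) = sqrt(6)*38554080 = 38554080*sqrt(6)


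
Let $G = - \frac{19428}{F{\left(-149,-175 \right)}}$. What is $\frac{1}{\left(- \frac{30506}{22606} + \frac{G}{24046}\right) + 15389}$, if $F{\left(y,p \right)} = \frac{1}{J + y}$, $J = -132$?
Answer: $\frac{135895969}{2121972733224} \approx 6.4042 \cdot 10^{-5}$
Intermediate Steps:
$F{\left(y,p \right)} = \frac{1}{-132 + y}$
$G = 5459268$ ($G = - \frac{19428}{\frac{1}{-132 - 149}} = - \frac{19428}{\frac{1}{-281}} = - \frac{19428}{- \frac{1}{281}} = \left(-19428\right) \left(-281\right) = 5459268$)
$\frac{1}{\left(- \frac{30506}{22606} + \frac{G}{24046}\right) + 15389} = \frac{1}{\left(- \frac{30506}{22606} + \frac{5459268}{24046}\right) + 15389} = \frac{1}{\left(\left(-30506\right) \frac{1}{22606} + 5459268 \cdot \frac{1}{24046}\right) + 15389} = \frac{1}{\left(- \frac{15253}{11303} + \frac{2729634}{12023}\right) + 15389} = \frac{1}{\frac{30669666283}{135895969} + 15389} = \frac{1}{\frac{2121972733224}{135895969}} = \frac{135895969}{2121972733224}$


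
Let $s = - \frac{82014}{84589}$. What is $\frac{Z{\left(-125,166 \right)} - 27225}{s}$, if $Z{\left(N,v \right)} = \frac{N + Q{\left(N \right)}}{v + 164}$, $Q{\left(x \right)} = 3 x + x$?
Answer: $\frac{152004318275}{5412924} \approx 28082.0$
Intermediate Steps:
$Q{\left(x \right)} = 4 x$
$s = - \frac{82014}{84589}$ ($s = \left(-82014\right) \frac{1}{84589} = - \frac{82014}{84589} \approx -0.96956$)
$Z{\left(N,v \right)} = \frac{5 N}{164 + v}$ ($Z{\left(N,v \right)} = \frac{N + 4 N}{v + 164} = \frac{5 N}{164 + v}$)
$\frac{Z{\left(-125,166 \right)} - 27225}{s} = \frac{5 \left(-125\right) \frac{1}{164 + 166} - 27225}{- \frac{82014}{84589}} = \left(5 \left(-125\right) \frac{1}{330} - 27225\right) \left(- \frac{84589}{82014}\right) = \left(- \frac{125}{66} - 27225\right) \left(- \frac{84589}{82014}\right) = \left(- \frac{1796975}{66}\right) \left(- \frac{84589}{82014}\right) = \frac{152004318275}{5412924}$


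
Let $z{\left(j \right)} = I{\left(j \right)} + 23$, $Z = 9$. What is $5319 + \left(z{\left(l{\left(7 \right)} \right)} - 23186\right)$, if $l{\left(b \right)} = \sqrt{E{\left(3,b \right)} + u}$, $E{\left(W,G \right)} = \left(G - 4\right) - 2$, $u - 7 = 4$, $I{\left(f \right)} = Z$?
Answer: $-17835$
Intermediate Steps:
$I{\left(f \right)} = 9$
$u = 11$ ($u = 7 + 4 = 11$)
$E{\left(W,G \right)} = -6 + G$ ($E{\left(W,G \right)} = \left(-4 + G\right) - 2 = -6 + G$)
$l{\left(b \right)} = \sqrt{5 + b}$ ($l{\left(b \right)} = \sqrt{\left(-6 + b\right) + 11} = \sqrt{5 + b}$)
$z{\left(j \right)} = 32$ ($z{\left(j \right)} = 9 + 23 = 32$)
$5319 + \left(z{\left(l{\left(7 \right)} \right)} - 23186\right) = 5319 + \left(32 - 23186\right) = 5319 - 23154 = -17835$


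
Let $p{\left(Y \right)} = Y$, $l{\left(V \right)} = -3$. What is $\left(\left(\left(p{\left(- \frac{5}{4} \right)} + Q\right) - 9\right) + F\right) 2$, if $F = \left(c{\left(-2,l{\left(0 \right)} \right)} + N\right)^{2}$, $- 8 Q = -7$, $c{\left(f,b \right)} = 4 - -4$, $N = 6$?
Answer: $\frac{1493}{4} \approx 373.25$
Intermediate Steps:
$c{\left(f,b \right)} = 8$ ($c{\left(f,b \right)} = 4 + 4 = 8$)
$Q = \frac{7}{8}$ ($Q = \left(- \frac{1}{8}\right) \left(-7\right) = \frac{7}{8} \approx 0.875$)
$F = 196$ ($F = \left(8 + 6\right)^{2} = 14^{2} = 196$)
$\left(\left(\left(p{\left(- \frac{5}{4} \right)} + Q\right) - 9\right) + F\right) 2 = \left(\left(\left(- \frac{5}{4} + \frac{7}{8}\right) - 9\right) + 196\right) 2 = \left(\left(- \frac{3}{8} - 9\right) + 196\right) 2 = \left(- \frac{75}{8} + 196\right) 2 = \frac{1493}{8} \cdot 2 = \frac{1493}{4}$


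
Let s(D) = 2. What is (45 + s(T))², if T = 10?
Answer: 2209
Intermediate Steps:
(45 + s(T))² = (45 + 2)² = 47² = 2209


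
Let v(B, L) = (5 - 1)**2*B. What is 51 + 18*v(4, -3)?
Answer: 1203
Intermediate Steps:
v(B, L) = 16*B (v(B, L) = 4**2*B = 16*B)
51 + 18*v(4, -3) = 51 + 18*(16*4) = 51 + 18*64 = 51 + 1152 = 1203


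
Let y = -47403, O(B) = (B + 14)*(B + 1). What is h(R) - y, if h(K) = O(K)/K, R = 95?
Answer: 4513749/95 ≈ 47513.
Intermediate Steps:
O(B) = (1 + B)*(14 + B) (O(B) = (14 + B)*(1 + B) = (1 + B)*(14 + B))
h(K) = (14 + K² + 15*K)/K
h(R) - y = (15 + 95 + 14/95) - 1*(-47403) = (15 + 95 + 14*(1/95)) + 47403 = (15 + 95 + 14/95) + 47403 = 10464/95 + 47403 = 4513749/95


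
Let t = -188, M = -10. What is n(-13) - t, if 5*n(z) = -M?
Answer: 190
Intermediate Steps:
n(z) = 2 (n(z) = (-1*(-10))/5 = (1/5)*10 = 2)
n(-13) - t = 2 - 1*(-188) = 2 + 188 = 190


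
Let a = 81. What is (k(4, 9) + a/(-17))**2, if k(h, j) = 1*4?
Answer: 169/289 ≈ 0.58477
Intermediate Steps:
k(h, j) = 4
(k(4, 9) + a/(-17))**2 = (4 + 81/(-17))**2 = (4 + 81*(-1/17))**2 = (4 - 81/17)**2 = (-13/17)**2 = 169/289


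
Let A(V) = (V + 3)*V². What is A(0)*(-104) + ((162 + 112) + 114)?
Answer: 388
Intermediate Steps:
A(V) = V²*(3 + V) (A(V) = (3 + V)*V² = V²*(3 + V))
A(0)*(-104) + ((162 + 112) + 114) = (0²*(3 + 0))*(-104) + ((162 + 112) + 114) = (0*3)*(-104) + (274 + 114) = 0*(-104) + 388 = 0 + 388 = 388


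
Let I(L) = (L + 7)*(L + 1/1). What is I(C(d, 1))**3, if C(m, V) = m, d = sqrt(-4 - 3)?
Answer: -3584*I*sqrt(7) ≈ -9482.4*I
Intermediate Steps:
d = I*sqrt(7) (d = sqrt(-7) = I*sqrt(7) ≈ 2.6458*I)
I(L) = (1 + L)*(7 + L) (I(L) = (7 + L)*(L + 1) = (7 + L)*(1 + L) = (1 + L)*(7 + L))
I(C(d, 1))**3 = (7 + (I*sqrt(7))**2 + 8*(I*sqrt(7)))**3 = (7 - 7 + 8*I*sqrt(7))**3 = (8*I*sqrt(7))**3 = -3584*I*sqrt(7)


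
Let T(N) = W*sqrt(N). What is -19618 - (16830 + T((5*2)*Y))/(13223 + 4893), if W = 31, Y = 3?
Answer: -177708259/9058 - 31*sqrt(30)/18116 ≈ -19619.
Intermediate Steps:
T(N) = 31*sqrt(N)
-19618 - (16830 + T((5*2)*Y))/(13223 + 4893) = -19618 - (16830 + 31*sqrt((5*2)*3))/(13223 + 4893) = -19618 - (16830 + 31*sqrt(10*3))/18116 = -19618 - (16830 + 31*sqrt(30))/18116 = -19618 - (8415/9058 + 31*sqrt(30)/18116) = -19618 + (-8415/9058 - 31*sqrt(30)/18116) = -177708259/9058 - 31*sqrt(30)/18116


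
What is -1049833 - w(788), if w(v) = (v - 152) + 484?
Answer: -1050953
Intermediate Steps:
w(v) = 332 + v (w(v) = (-152 + v) + 484 = 332 + v)
-1049833 - w(788) = -1049833 - (332 + 788) = -1049833 - 1*1120 = -1049833 - 1120 = -1050953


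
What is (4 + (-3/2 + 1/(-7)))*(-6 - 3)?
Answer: -297/14 ≈ -21.214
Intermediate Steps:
(4 + (-3/2 + 1/(-7)))*(-6 - 3) = (4 + (-3*½ + 1*(-⅐)))*(-9) = (4 + (-3/2 - ⅐))*(-9) = (4 - 23/14)*(-9) = (33/14)*(-9) = -297/14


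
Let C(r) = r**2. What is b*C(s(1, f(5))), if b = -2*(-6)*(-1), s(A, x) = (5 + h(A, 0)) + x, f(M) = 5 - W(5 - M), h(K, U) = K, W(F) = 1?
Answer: -1200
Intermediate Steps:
f(M) = 4 (f(M) = 5 - 1*1 = 5 - 1 = 4)
s(A, x) = 5 + A + x (s(A, x) = (5 + A) + x = 5 + A + x)
b = -12 (b = 12*(-1) = -12)
b*C(s(1, f(5))) = -12*(5 + 1 + 4)**2 = -12*10**2 = -12*100 = -1200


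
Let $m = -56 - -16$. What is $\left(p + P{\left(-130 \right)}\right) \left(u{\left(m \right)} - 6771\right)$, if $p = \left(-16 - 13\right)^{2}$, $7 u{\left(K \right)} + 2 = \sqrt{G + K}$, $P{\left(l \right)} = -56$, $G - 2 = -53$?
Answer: $- \frac{37208215}{7} + \frac{785 i \sqrt{91}}{7} \approx -5.3155 \cdot 10^{6} + 1069.8 i$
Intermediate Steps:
$G = -51$ ($G = 2 - 53 = -51$)
$m = -40$ ($m = -56 + 16 = -40$)
$u{\left(K \right)} = - \frac{2}{7} + \frac{\sqrt{-51 + K}}{7}$
$p = 841$ ($p = \left(-29\right)^{2} = 841$)
$\left(p + P{\left(-130 \right)}\right) \left(u{\left(m \right)} - 6771\right) = \left(841 - 56\right) \left(\left(- \frac{2}{7} + \frac{\sqrt{-51 - 40}}{7}\right) - 6771\right) = 785 \left(\left(- \frac{2}{7} + \frac{\sqrt{-91}}{7}\right) - 6771\right) = 785 \left(\left(- \frac{2}{7} + \frac{i \sqrt{91}}{7}\right) - 6771\right) = 785 \left(- \frac{47399}{7} + \frac{i \sqrt{91}}{7}\right) = - \frac{37208215}{7} + \frac{785 i \sqrt{91}}{7}$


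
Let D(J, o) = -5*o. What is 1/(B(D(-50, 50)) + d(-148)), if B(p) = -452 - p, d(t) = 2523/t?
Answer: -148/32419 ≈ -0.0045652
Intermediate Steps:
1/(B(D(-50, 50)) + d(-148)) = 1/((-452 - (-5)*50) + 2523/(-148)) = 1/((-452 - 1*(-250)) + 2523*(-1/148)) = 1/((-452 + 250) - 2523/148) = 1/(-202 - 2523/148) = 1/(-32419/148) = -148/32419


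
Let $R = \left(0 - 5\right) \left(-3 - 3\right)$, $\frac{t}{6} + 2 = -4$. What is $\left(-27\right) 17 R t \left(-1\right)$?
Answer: $-495720$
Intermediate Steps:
$t = -36$ ($t = -12 + 6 \left(-4\right) = -12 - 24 = -36$)
$R = 30$ ($R = \left(-5\right) \left(-6\right) = 30$)
$\left(-27\right) 17 R t \left(-1\right) = \left(-27\right) 17 \cdot 30 \left(-36\right) \left(-1\right) = - 459 \left(\left(-1080\right) \left(-1\right)\right) = \left(-459\right) 1080 = -495720$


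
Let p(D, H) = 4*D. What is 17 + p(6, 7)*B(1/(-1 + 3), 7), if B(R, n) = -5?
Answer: -103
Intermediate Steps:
17 + p(6, 7)*B(1/(-1 + 3), 7) = 17 + (4*6)*(-5) = 17 + 24*(-5) = 17 - 120 = -103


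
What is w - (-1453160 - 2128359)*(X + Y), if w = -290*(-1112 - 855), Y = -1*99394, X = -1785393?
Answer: -6750399881023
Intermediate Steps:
Y = -99394
w = 570430 (w = -290*(-1967) = 570430)
w - (-1453160 - 2128359)*(X + Y) = 570430 - (-1453160 - 2128359)*(-1785393 - 99394) = 570430 - (-3581519)*(-1884787) = 570430 - 1*6750400451453 = 570430 - 6750400451453 = -6750399881023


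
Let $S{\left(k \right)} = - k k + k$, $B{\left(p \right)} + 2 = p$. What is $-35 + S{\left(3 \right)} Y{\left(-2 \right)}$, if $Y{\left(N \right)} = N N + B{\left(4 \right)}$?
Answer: $-71$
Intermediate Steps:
$B{\left(p \right)} = -2 + p$
$S{\left(k \right)} = k - k^{2}$ ($S{\left(k \right)} = - k^{2} + k = k - k^{2}$)
$Y{\left(N \right)} = 2 + N^{2}$ ($Y{\left(N \right)} = N N + \left(-2 + 4\right) = N^{2} + 2 = 2 + N^{2}$)
$-35 + S{\left(3 \right)} Y{\left(-2 \right)} = -35 + 3 \left(1 - 3\right) \left(2 + \left(-2\right)^{2}\right) = -35 + 3 \left(1 - 3\right) \left(2 + 4\right) = -35 + 3 \left(-2\right) 6 = -35 - 36 = -71$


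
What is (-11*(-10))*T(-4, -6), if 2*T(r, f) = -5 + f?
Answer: -605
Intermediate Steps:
T(r, f) = -5/2 + f/2 (T(r, f) = (-5 + f)/2 = -5/2 + f/2)
(-11*(-10))*T(-4, -6) = (-11*(-10))*(-5/2 + (½)*(-6)) = 110*(-5/2 - 3) = 110*(-11/2) = -605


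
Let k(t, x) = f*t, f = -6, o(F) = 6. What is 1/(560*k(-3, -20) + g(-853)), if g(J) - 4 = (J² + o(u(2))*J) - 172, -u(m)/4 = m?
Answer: 1/732403 ≈ 1.3654e-6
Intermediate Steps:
u(m) = -4*m
k(t, x) = -6*t
g(J) = -168 + J² + 6*J (g(J) = 4 + ((J² + 6*J) - 172) = 4 + (-172 + J² + 6*J) = -168 + J² + 6*J)
1/(560*k(-3, -20) + g(-853)) = 1/(560*(-6*(-3)) + (-168 + (-853)² + 6*(-853))) = 1/(560*18 + (-168 + 727609 - 5118)) = 1/(10080 + 722323) = 1/732403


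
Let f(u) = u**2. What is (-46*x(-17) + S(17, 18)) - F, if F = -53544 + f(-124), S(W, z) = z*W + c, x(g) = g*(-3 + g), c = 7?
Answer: 22841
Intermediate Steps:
S(W, z) = 7 + W*z (S(W, z) = z*W + 7 = W*z + 7 = 7 + W*z)
F = -38168 (F = -53544 + (-124)**2 = -53544 + 15376 = -38168)
(-46*x(-17) + S(17, 18)) - F = (-(-782)*(-3 - 17) + (7 + 17*18)) - 1*(-38168) = (-(-782)*(-20) + (7 + 306)) + 38168 = (-46*340 + 313) + 38168 = (-15640 + 313) + 38168 = -15327 + 38168 = 22841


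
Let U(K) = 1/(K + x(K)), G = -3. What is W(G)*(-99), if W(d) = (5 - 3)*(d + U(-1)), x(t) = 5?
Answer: 1089/2 ≈ 544.50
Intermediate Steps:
U(K) = 1/(5 + K) (U(K) = 1/(K + 5) = 1/(5 + K))
W(d) = ½ + 2*d (W(d) = (5 - 3)*(d + 1/(5 - 1)) = 2*(d + 1/4) = 2*(d + ¼) = 2*(¼ + d) = ½ + 2*d)
W(G)*(-99) = (½ + 2*(-3))*(-99) = (½ - 6)*(-99) = -11/2*(-99) = 1089/2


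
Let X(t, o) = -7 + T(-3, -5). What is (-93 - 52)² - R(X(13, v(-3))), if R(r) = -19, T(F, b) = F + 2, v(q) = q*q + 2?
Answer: 21044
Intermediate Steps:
v(q) = 2 + q² (v(q) = q² + 2 = 2 + q²)
T(F, b) = 2 + F
X(t, o) = -8 (X(t, o) = -7 + (2 - 3) = -7 - 1 = -8)
(-93 - 52)² - R(X(13, v(-3))) = (-93 - 52)² - 1*(-19) = (-145)² + 19 = 21025 + 19 = 21044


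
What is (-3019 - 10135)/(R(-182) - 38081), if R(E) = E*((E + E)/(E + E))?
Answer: 13154/38263 ≈ 0.34378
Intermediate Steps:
R(E) = E (R(E) = E*((2*E)/((2*E))) = E*((2*E)*(1/(2*E))) = E*1 = E)
(-3019 - 10135)/(R(-182) - 38081) = (-3019 - 10135)/(-182 - 38081) = -13154/(-38263) = -13154*(-1/38263) = 13154/38263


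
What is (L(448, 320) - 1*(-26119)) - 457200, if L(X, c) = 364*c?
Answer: -314601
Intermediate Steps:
(L(448, 320) - 1*(-26119)) - 457200 = (364*320 - 1*(-26119)) - 457200 = (116480 + 26119) - 457200 = 142599 - 457200 = -314601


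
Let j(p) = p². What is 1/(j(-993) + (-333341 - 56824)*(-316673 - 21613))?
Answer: 1/131988343239 ≈ 7.5764e-12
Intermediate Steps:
1/(j(-993) + (-333341 - 56824)*(-316673 - 21613)) = 1/((-993)² + (-333341 - 56824)*(-316673 - 21613)) = 1/(986049 - 390165*(-338286)) = 1/(986049 + 131987357190) = 1/131988343239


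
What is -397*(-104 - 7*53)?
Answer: 188575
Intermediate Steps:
-397*(-104 - 7*53) = -397*(-104 - 371) = -397*(-475) = 188575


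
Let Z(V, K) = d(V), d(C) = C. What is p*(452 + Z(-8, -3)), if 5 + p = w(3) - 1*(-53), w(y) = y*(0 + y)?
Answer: 25308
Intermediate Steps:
Z(V, K) = V
w(y) = y² (w(y) = y*y = y²)
p = 57 (p = -5 + (3² - 1*(-53)) = -5 + (9 + 53) = -5 + 62 = 57)
p*(452 + Z(-8, -3)) = 57*(452 - 8) = 57*444 = 25308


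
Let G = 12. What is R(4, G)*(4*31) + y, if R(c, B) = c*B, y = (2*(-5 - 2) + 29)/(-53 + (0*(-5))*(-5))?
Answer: 315441/53 ≈ 5951.7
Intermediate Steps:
y = -15/53 (y = (2*(-7) + 29)/(-53 + 0*(-5)) = (-14 + 29)/(-53 + 0) = 15/(-53) = 15*(-1/53) = -15/53 ≈ -0.28302)
R(c, B) = B*c
R(4, G)*(4*31) + y = (12*4)*(4*31) - 15/53 = 48*124 - 15/53 = 5952 - 15/53 = 315441/53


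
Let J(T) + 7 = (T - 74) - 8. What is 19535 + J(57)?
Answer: 19503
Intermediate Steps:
J(T) = -89 + T (J(T) = -7 + ((T - 74) - 8) = -7 + ((-74 + T) - 8) = -7 + (-82 + T) = -89 + T)
19535 + J(57) = 19535 + (-89 + 57) = 19535 - 32 = 19503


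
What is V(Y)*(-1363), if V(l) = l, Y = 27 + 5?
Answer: -43616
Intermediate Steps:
Y = 32
V(Y)*(-1363) = 32*(-1363) = -43616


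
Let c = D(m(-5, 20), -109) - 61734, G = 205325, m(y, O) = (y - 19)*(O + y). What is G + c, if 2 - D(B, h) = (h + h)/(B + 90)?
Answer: 19384946/135 ≈ 1.4359e+5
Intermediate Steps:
m(y, O) = (-19 + y)*(O + y)
D(B, h) = 2 - 2*h/(90 + B) (D(B, h) = 2 - (h + h)/(B + 90) = 2 - 2*h/(90 + B))
c = -8333929/135 (c = 2*(90 + ((-5)² - 19*20 - 19*(-5) + 20*(-5)) - 1*(-109))/(90 + ((-5)² - 19*20 - 19*(-5) + 20*(-5))) - 61734 = 2*(90 + (25 - 380 + 95 - 100) + 109)/(90 + (25 - 380 + 95 - 100)) - 61734 = 2*(90 - 360 + 109)/(90 - 360) - 61734 = 2*(-161)/(-270) - 61734 = 2*(-1/270)*(-161) - 61734 = 161/135 - 61734 = -8333929/135 ≈ -61733.)
G + c = 205325 - 8333929/135 = 19384946/135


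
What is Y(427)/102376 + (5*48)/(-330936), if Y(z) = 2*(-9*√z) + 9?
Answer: -899659/1411662664 - 9*√427/51188 ≈ -0.0042705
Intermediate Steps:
Y(z) = 9 - 18*√z (Y(z) = -18*√z + 9 = 9 - 18*√z)
Y(427)/102376 + (5*48)/(-330936) = (9 - 18*√427)/102376 + (5*48)/(-330936) = (9 - 18*√427)*(1/102376) + 240*(-1/330936) = (9/102376 - 9*√427/51188) - 10/13789 = -899659/1411662664 - 9*√427/51188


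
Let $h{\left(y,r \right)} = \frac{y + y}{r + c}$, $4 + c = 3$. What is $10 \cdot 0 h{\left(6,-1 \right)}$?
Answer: $0$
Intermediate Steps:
$c = -1$ ($c = -4 + 3 = -1$)
$h{\left(y,r \right)} = \frac{2 y}{-1 + r}$ ($h{\left(y,r \right)} = \frac{y + y}{r - 1} = \frac{2 y}{-1 + r}$)
$10 \cdot 0 h{\left(6,-1 \right)} = 10 \cdot 0 \cdot 2 \cdot 6 \frac{1}{-1 - 1} = 0 \cdot 2 \cdot 6 \frac{1}{-2} = 0 \cdot 2 \cdot 6 \left(- \frac{1}{2}\right) = 0 \left(-6\right) = 0$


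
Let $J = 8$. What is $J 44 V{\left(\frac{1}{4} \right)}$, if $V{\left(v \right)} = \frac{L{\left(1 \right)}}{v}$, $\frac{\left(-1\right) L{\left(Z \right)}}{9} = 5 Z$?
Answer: $-63360$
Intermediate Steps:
$L{\left(Z \right)} = - 45 Z$ ($L{\left(Z \right)} = - 9 \cdot 5 Z = - 45 Z$)
$V{\left(v \right)} = - \frac{45}{v}$ ($V{\left(v \right)} = \frac{\left(-45\right) 1}{v} = - \frac{45}{v}$)
$J 44 V{\left(\frac{1}{4} \right)} = 8 \cdot 44 \left(- \frac{45}{\frac{1}{4}}\right) = 352 \left(- 45 \frac{1}{\frac{1}{4}}\right) = 352 \left(\left(-45\right) 4\right) = 352 \left(-180\right) = -63360$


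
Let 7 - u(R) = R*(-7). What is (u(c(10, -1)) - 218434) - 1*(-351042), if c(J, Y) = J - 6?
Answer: 132643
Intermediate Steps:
c(J, Y) = -6 + J
u(R) = 7 + 7*R (u(R) = 7 - R*(-7) = 7 - (-7)*R = 7 + 7*R)
(u(c(10, -1)) - 218434) - 1*(-351042) = ((7 + 7*(-6 + 10)) - 218434) - 1*(-351042) = ((7 + 7*4) - 218434) + 351042 = ((7 + 28) - 218434) + 351042 = (35 - 218434) + 351042 = -218399 + 351042 = 132643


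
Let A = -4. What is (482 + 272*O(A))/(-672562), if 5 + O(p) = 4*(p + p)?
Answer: 4791/336281 ≈ 0.014247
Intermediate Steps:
O(p) = -5 + 8*p (O(p) = -5 + 4*(p + p) = -5 + 4*(2*p) = -5 + 8*p)
(482 + 272*O(A))/(-672562) = (482 + 272*(-5 + 8*(-4)))/(-672562) = (482 + 272*(-5 - 32))*(-1/672562) = (482 + 272*(-37))*(-1/672562) = (482 - 10064)*(-1/672562) = -9582*(-1/672562) = 4791/336281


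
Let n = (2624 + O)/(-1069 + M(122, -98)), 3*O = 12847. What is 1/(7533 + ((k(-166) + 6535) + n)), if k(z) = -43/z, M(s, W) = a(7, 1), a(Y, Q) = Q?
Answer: 265932/3739480585 ≈ 7.1115e-5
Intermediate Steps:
O = 12847/3 (O = (⅓)*12847 = 12847/3 ≈ 4282.3)
M(s, W) = 1
n = -20719/3204 (n = (2624 + 12847/3)/(-1069 + 1) = (20719/3)/(-1068) = (20719/3)*(-1/1068) = -20719/3204 ≈ -6.4666)
1/(7533 + ((k(-166) + 6535) + n)) = 1/(7533 + ((-43/(-166) + 6535) - 20719/3204)) = 1/(7533 + ((-43*(-1/166) + 6535) - 20719/3204)) = 1/(7533 + ((43/166 + 6535) - 20719/3204)) = 1/(7533 + (1084853/166 - 20719/3204)) = 1/(7533 + 1736214829/265932) = 1/(3739480585/265932) = 265932/3739480585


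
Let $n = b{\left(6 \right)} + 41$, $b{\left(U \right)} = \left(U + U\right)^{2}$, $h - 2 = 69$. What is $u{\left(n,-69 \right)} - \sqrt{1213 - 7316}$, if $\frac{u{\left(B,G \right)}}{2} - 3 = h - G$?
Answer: $286 - i \sqrt{6103} \approx 286.0 - 78.122 i$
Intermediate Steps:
$h = 71$ ($h = 2 + 69 = 71$)
$b{\left(U \right)} = 4 U^{2}$ ($b{\left(U \right)} = \left(2 U\right)^{2} = 4 U^{2}$)
$n = 185$ ($n = 4 \cdot 6^{2} + 41 = 4 \cdot 36 + 41 = 144 + 41 = 185$)
$u{\left(B,G \right)} = 148 - 2 G$ ($u{\left(B,G \right)} = 6 + 2 \left(71 - G\right) = 6 - \left(-142 + 2 G\right) = 148 - 2 G$)
$u{\left(n,-69 \right)} - \sqrt{1213 - 7316} = \left(148 - -138\right) - \sqrt{1213 - 7316} = \left(148 + 138\right) - \sqrt{-6103} = 286 - i \sqrt{6103}$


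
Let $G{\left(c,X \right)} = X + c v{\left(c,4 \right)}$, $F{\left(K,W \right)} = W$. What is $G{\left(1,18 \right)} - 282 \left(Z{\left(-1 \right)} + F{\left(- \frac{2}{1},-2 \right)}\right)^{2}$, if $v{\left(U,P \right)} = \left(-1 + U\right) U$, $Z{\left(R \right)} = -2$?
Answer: $-4494$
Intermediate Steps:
$v{\left(U,P \right)} = U \left(-1 + U\right)$
$G{\left(c,X \right)} = X + c^{2} \left(-1 + c\right)$ ($G{\left(c,X \right)} = X + c c \left(-1 + c\right) = X + c^{2} \left(-1 + c\right)$)
$G{\left(1,18 \right)} - 282 \left(Z{\left(-1 \right)} + F{\left(- \frac{2}{1},-2 \right)}\right)^{2} = \left(18 + 1^{2} \left(-1 + 1\right)\right) - 282 \left(-2 - 2\right)^{2} = \left(18 + 1 \cdot 0\right) - 282 \left(-4\right)^{2} = \left(18 + 0\right) - 4512 = 18 - 4512 = -4494$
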